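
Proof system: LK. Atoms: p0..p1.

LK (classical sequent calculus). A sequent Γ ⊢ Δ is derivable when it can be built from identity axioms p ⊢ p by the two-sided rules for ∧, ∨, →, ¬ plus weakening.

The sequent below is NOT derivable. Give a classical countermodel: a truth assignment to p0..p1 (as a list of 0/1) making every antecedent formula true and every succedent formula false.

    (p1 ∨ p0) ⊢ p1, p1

Search for a countermodel by truth-table:
  v=00: Γ:[(p1 ∨ p0)=F] Δ:[p1=F, p1=F] refutes=False
  v=01: Γ:[(p1 ∨ p0)=T] Δ:[p1=T, p1=T] refutes=False
  v=10: Γ:[(p1 ∨ p0)=T] Δ:[p1=F, p1=F] refutes=True  ← countermodel

Result: [1, 0]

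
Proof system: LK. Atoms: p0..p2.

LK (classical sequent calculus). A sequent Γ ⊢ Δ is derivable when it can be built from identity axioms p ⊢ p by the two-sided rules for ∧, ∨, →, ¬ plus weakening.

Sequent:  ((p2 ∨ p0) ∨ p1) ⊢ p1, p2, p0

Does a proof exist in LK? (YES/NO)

Derivation trace:
[∨L] ((p2 ∨ p0) ∨ p1) ⊢ p1, p2, p0
  [∨L] (p2 ∨ p0) ⊢ p2, p0
    [Ax] p2 ⊢ p2
    [Ax] p0 ⊢ p0
  [Ax] p1 ⊢ p1

Result: YES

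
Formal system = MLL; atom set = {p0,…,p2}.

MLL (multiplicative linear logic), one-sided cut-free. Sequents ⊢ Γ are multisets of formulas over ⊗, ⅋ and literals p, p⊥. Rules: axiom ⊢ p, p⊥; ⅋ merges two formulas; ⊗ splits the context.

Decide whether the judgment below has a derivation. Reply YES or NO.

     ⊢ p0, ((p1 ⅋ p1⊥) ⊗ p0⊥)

Proof tree:
[⊗]  ⊢ p0, ((p1 ⅋ p1⊥) ⊗ p0⊥)
  [⅋]  ⊢ (p1 ⅋ p1⊥)
    [Ax]  ⊢ p1, p1⊥
  [Ax]  ⊢ p0, p0⊥

Result: YES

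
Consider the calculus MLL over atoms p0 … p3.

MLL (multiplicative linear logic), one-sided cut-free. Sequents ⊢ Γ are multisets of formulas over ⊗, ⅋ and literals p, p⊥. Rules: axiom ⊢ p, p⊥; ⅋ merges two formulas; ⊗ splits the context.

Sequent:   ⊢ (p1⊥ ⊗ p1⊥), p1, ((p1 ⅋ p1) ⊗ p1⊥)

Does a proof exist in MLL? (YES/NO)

Derivation (root first):
[⊗]  ⊢ (p1⊥ ⊗ p1⊥), p1, ((p1 ⅋ p1) ⊗ p1⊥)
  [⅋]  ⊢ (p1⊥ ⊗ p1⊥), (p1 ⅋ p1)
    [⊗]  ⊢ p1, p1, (p1⊥ ⊗ p1⊥)
      [Ax]  ⊢ p1, p1⊥
      [Ax]  ⊢ p1, p1⊥
  [Ax]  ⊢ p1, p1⊥

Result: YES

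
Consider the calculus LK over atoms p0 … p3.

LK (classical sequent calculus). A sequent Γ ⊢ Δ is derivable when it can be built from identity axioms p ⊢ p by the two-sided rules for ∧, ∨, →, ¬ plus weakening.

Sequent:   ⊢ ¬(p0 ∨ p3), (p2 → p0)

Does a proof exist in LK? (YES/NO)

Truth-table refutation:
  v=0000: Γ:[] Δ:[¬(p0 ∨ p3)=T, (p2 → p0)=T] refutes=False
  v=0001: Γ:[] Δ:[¬(p0 ∨ p3)=F, (p2 → p0)=T] refutes=False
  v=0010: Γ:[] Δ:[¬(p0 ∨ p3)=T, (p2 → p0)=F] refutes=False
  v=0011: Γ:[] Δ:[¬(p0 ∨ p3)=F, (p2 → p0)=F] refutes=True  ← countermodel

Result: NO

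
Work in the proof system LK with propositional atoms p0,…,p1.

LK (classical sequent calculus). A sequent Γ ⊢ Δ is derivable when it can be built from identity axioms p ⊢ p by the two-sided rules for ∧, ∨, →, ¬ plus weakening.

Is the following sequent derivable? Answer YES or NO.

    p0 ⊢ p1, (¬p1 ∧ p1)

Truth-table refutation:
  v=00: Γ:[p0=F] Δ:[p1=F, (¬p1 ∧ p1)=F] refutes=False
  v=01: Γ:[p0=F] Δ:[p1=T, (¬p1 ∧ p1)=F] refutes=False
  v=10: Γ:[p0=T] Δ:[p1=F, (¬p1 ∧ p1)=F] refutes=True  ← countermodel

Result: NO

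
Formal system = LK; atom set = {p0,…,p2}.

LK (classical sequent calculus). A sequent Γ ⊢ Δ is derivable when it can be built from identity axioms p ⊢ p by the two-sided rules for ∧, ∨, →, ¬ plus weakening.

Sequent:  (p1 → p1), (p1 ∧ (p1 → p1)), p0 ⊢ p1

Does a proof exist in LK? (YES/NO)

Proof tree:
[WL] (p1 → p1), (p1 ∧ (p1 → p1)), p0 ⊢ p1
  [∧L] (p1 → p1), (p1 ∧ (p1 → p1)) ⊢ p1
    [→L] p1, (p1 → p1), (p1 → p1) ⊢ p1
      [→L] p1, (p1 → p1) ⊢ p1
        [Ax] p1 ⊢ p1
        [Ax] p1 ⊢ p1
      [Ax] p1 ⊢ p1

Result: YES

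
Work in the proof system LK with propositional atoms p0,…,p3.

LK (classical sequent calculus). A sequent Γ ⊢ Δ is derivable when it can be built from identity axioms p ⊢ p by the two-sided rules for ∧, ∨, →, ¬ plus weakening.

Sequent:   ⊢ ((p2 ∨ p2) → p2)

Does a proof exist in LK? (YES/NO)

Derivation trace:
[→R]  ⊢ ((p2 ∨ p2) → p2)
  [∨L] (p2 ∨ p2) ⊢ p2
    [Ax] p2 ⊢ p2
    [Ax] p2 ⊢ p2

Result: YES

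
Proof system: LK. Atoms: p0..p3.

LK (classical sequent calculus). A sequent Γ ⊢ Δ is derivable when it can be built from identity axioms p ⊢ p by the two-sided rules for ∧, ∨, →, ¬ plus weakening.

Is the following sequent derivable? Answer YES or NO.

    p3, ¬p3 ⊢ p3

Derivation trace:
[WR] p3, ¬p3 ⊢ p3
  [¬L] p3, ¬p3 ⊢ 
    [Ax] p3 ⊢ p3

Result: YES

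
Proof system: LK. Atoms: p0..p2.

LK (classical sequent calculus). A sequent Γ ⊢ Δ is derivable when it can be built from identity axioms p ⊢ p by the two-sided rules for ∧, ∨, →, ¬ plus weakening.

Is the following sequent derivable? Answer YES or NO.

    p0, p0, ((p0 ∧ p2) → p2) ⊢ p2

Truth-table refutation:
  v=000: Γ:[p0=F, p0=F, ((p0 ∧ p2) → p2)=T] Δ:[p2=F] refutes=False
  v=001: Γ:[p0=F, p0=F, ((p0 ∧ p2) → p2)=T] Δ:[p2=T] refutes=False
  v=010: Γ:[p0=F, p0=F, ((p0 ∧ p2) → p2)=T] Δ:[p2=F] refutes=False
  v=011: Γ:[p0=F, p0=F, ((p0 ∧ p2) → p2)=T] Δ:[p2=T] refutes=False
  v=100: Γ:[p0=T, p0=T, ((p0 ∧ p2) → p2)=T] Δ:[p2=F] refutes=True  ← countermodel

Result: NO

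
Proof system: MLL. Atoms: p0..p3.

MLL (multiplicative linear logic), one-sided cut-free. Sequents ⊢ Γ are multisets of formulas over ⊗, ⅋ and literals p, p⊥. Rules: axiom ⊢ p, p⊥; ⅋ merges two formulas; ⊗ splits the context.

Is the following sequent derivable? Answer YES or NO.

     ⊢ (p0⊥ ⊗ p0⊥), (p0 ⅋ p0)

Derivation trace:
[⅋]  ⊢ (p0⊥ ⊗ p0⊥), (p0 ⅋ p0)
  [⊗]  ⊢ p0, p0, (p0⊥ ⊗ p0⊥)
    [Ax]  ⊢ p0, p0⊥
    [Ax]  ⊢ p0, p0⊥

Result: YES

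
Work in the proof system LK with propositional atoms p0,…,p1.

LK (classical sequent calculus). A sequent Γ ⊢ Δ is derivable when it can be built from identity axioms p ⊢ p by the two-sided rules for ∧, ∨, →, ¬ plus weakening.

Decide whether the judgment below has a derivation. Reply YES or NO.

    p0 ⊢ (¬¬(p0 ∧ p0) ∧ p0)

Derivation trace:
[∧R] p0 ⊢ (¬¬(p0 ∧ p0) ∧ p0)
  [¬R] p0 ⊢ ¬¬(p0 ∧ p0)
    [¬L] p0, ¬(p0 ∧ p0) ⊢ 
      [∧R] p0 ⊢ (p0 ∧ p0)
        [Ax] p0 ⊢ p0
        [Ax] p0 ⊢ p0
  [Ax] p0 ⊢ p0

Result: YES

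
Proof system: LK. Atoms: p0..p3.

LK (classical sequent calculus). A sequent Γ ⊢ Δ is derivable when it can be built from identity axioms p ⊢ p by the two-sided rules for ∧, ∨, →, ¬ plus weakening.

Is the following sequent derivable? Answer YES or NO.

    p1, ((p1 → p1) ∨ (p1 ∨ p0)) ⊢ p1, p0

Derivation (root first):
[∨L] p1, ((p1 → p1) ∨ (p1 ∨ p0)) ⊢ p1, p0
  [→L] p1, (p1 → p1) ⊢ p1
    [Ax] p1 ⊢ p1
    [Ax] p1 ⊢ p1
  [∨L] (p1 ∨ p0) ⊢ p1, p0
    [Ax] p1 ⊢ p1
    [Ax] p0 ⊢ p0

Result: YES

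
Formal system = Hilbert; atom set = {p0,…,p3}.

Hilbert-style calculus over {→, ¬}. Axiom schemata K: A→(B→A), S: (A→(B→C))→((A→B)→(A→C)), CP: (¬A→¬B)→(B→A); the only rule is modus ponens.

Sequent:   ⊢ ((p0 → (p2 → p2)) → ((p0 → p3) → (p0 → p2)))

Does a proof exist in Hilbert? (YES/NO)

Truth-table refutation:
  v=0000: Γ:[] Δ:[((p0 → (p2 → p2)) → ((p0 → p3) → (p0 → p2)))=T] refutes=False
  v=0001: Γ:[] Δ:[((p0 → (p2 → p2)) → ((p0 → p3) → (p0 → p2)))=T] refutes=False
  v=0010: Γ:[] Δ:[((p0 → (p2 → p2)) → ((p0 → p3) → (p0 → p2)))=T] refutes=False
  v=0011: Γ:[] Δ:[((p0 → (p2 → p2)) → ((p0 → p3) → (p0 → p2)))=T] refutes=False
  v=0100: Γ:[] Δ:[((p0 → (p2 → p2)) → ((p0 → p3) → (p0 → p2)))=T] refutes=False
  v=0101: Γ:[] Δ:[((p0 → (p2 → p2)) → ((p0 → p3) → (p0 → p2)))=T] refutes=False
  v=0110: Γ:[] Δ:[((p0 → (p2 → p2)) → ((p0 → p3) → (p0 → p2)))=T] refutes=False
  v=0111: Γ:[] Δ:[((p0 → (p2 → p2)) → ((p0 → p3) → (p0 → p2)))=T] refutes=False
  v=1000: Γ:[] Δ:[((p0 → (p2 → p2)) → ((p0 → p3) → (p0 → p2)))=T] refutes=False
  v=1001: Γ:[] Δ:[((p0 → (p2 → p2)) → ((p0 → p3) → (p0 → p2)))=F] refutes=True  ← countermodel

Result: NO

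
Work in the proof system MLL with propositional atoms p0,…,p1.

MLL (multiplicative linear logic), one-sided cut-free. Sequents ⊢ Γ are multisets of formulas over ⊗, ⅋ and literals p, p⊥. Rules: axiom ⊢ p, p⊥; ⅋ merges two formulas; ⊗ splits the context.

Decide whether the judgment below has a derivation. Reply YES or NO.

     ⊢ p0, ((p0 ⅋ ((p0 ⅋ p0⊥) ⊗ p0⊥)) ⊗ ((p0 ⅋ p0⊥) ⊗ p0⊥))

Derivation (root first):
[⊗]  ⊢ p0, ((p0 ⅋ ((p0 ⅋ p0⊥) ⊗ p0⊥)) ⊗ ((p0 ⅋ p0⊥) ⊗ p0⊥))
  [⅋]  ⊢ (p0 ⅋ ((p0 ⅋ p0⊥) ⊗ p0⊥))
    [⊗]  ⊢ p0, ((p0 ⅋ p0⊥) ⊗ p0⊥)
      [⅋]  ⊢ (p0 ⅋ p0⊥)
        [Ax]  ⊢ p0, p0⊥
      [Ax]  ⊢ p0, p0⊥
  [⊗]  ⊢ p0, ((p0 ⅋ p0⊥) ⊗ p0⊥)
    [⅋]  ⊢ (p0 ⅋ p0⊥)
      [Ax]  ⊢ p0, p0⊥
    [Ax]  ⊢ p0, p0⊥

Result: YES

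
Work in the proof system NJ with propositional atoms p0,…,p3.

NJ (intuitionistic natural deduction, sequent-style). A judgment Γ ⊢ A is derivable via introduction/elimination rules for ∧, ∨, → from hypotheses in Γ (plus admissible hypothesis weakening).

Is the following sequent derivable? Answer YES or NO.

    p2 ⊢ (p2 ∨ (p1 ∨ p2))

Derivation (root first):
[∨I₂] p2 ⊢ (p2 ∨ (p1 ∨ p2))
  [∨I₂] p2 ⊢ (p1 ∨ p2)
    [Ax] p2 ⊢ p2

Result: YES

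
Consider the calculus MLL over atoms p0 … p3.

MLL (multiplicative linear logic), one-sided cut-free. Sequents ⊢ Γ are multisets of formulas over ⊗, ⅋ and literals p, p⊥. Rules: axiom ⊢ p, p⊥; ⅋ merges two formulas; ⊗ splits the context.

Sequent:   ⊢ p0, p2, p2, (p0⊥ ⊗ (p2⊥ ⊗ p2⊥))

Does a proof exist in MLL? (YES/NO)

Derivation (root first):
[⊗]  ⊢ p0, p2, p2, (p0⊥ ⊗ (p2⊥ ⊗ p2⊥))
  [Ax]  ⊢ p0, p0⊥
  [⊗]  ⊢ p2, p2, (p2⊥ ⊗ p2⊥)
    [Ax]  ⊢ p2, p2⊥
    [Ax]  ⊢ p2, p2⊥

Result: YES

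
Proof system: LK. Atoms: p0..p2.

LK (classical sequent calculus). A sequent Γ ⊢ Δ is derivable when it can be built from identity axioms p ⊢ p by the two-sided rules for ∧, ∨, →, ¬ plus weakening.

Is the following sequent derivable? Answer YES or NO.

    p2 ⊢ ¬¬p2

Derivation (root first):
[¬R] p2 ⊢ ¬¬p2
  [¬L] p2, ¬p2 ⊢ 
    [Ax] p2 ⊢ p2

Result: YES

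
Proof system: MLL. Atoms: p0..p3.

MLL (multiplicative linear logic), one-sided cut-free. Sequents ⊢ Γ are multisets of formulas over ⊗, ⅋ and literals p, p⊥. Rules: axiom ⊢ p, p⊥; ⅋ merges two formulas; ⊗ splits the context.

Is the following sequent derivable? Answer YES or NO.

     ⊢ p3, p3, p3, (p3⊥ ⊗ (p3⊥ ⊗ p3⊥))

Proof tree:
[⊗]  ⊢ p3, p3, p3, (p3⊥ ⊗ (p3⊥ ⊗ p3⊥))
  [Ax]  ⊢ p3, p3⊥
  [⊗]  ⊢ p3, p3, (p3⊥ ⊗ p3⊥)
    [Ax]  ⊢ p3, p3⊥
    [Ax]  ⊢ p3, p3⊥

Result: YES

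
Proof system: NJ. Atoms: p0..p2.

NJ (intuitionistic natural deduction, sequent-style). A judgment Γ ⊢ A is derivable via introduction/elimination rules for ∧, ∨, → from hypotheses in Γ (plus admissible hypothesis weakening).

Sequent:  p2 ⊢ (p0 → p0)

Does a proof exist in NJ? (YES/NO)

Derivation (root first):
[Wk] p2 ⊢ (p0 → p0)
  [→I]  ⊢ (p0 → p0)
    [Ax] p0 ⊢ p0

Result: YES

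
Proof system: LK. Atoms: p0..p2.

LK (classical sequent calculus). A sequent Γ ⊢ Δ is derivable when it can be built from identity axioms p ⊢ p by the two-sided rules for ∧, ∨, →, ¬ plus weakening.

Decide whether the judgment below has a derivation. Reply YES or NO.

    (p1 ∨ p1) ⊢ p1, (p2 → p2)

Proof tree:
[∨L] (p1 ∨ p1) ⊢ p1, (p2 → p2)
  [Ax] p1 ⊢ p1
  [WL] p1 ⊢ (p2 → p2)
    [→R]  ⊢ (p2 → p2)
      [Ax] p2 ⊢ p2

Result: YES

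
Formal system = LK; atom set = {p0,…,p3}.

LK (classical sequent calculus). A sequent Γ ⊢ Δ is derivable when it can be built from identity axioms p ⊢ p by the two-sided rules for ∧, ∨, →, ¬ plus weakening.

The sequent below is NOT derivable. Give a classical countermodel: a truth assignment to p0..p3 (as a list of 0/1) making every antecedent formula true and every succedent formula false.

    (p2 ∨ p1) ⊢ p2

Truth-table refutation:
  v=0000: Γ:[(p2 ∨ p1)=F] Δ:[p2=F] refutes=False
  v=0001: Γ:[(p2 ∨ p1)=F] Δ:[p2=F] refutes=False
  v=0010: Γ:[(p2 ∨ p1)=T] Δ:[p2=T] refutes=False
  v=0011: Γ:[(p2 ∨ p1)=T] Δ:[p2=T] refutes=False
  v=0100: Γ:[(p2 ∨ p1)=T] Δ:[p2=F] refutes=True  ← countermodel

Result: [0, 1, 0, 0]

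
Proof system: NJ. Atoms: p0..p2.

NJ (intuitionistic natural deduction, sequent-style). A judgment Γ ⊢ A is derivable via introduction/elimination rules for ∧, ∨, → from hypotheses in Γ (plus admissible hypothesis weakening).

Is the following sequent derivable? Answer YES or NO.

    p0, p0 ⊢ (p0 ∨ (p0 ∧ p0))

Derivation (root first):
[Wk] p0, p0 ⊢ (p0 ∨ (p0 ∧ p0))
  [∨I₂] p0 ⊢ (p0 ∨ (p0 ∧ p0))
    [∧I] p0 ⊢ (p0 ∧ p0)
      [Ax] p0 ⊢ p0
      [Ax] p0 ⊢ p0

Result: YES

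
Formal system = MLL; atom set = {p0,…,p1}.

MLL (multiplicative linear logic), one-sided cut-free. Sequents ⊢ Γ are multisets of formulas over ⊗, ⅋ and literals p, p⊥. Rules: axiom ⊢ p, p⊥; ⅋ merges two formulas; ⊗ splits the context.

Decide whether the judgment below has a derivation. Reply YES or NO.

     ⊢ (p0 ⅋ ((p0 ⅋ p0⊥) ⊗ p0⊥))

Derivation (root first):
[⅋]  ⊢ (p0 ⅋ ((p0 ⅋ p0⊥) ⊗ p0⊥))
  [⊗]  ⊢ p0, ((p0 ⅋ p0⊥) ⊗ p0⊥)
    [⅋]  ⊢ (p0 ⅋ p0⊥)
      [Ax]  ⊢ p0, p0⊥
    [Ax]  ⊢ p0, p0⊥

Result: YES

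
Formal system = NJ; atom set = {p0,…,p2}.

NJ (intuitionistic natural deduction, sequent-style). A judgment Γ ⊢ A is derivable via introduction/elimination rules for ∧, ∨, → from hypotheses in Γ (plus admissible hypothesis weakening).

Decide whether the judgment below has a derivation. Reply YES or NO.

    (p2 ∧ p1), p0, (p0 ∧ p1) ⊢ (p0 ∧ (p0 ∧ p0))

Proof tree:
[Wk] (p2 ∧ p1), p0, (p0 ∧ p1) ⊢ (p0 ∧ (p0 ∧ p0))
  [∧I] (p2 ∧ p1), p0 ⊢ (p0 ∧ (p0 ∧ p0))
    [Ax] p0 ⊢ p0
    [∧I] (p2 ∧ p1), p0 ⊢ (p0 ∧ p0)
      [Wk] p0, (p2 ∧ p1) ⊢ p0
        [Ax] p0 ⊢ p0
      [Ax] p0 ⊢ p0

Result: YES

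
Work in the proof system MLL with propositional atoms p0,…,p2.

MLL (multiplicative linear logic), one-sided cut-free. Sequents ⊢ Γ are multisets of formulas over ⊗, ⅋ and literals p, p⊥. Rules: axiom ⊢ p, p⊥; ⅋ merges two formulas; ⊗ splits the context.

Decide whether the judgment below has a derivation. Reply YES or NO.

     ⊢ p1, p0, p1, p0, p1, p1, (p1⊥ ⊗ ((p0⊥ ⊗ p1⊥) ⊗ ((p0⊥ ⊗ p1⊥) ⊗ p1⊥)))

Derivation trace:
[⊗]  ⊢ p1, p0, p1, p0, p1, p1, (p1⊥ ⊗ ((p0⊥ ⊗ p1⊥) ⊗ ((p0⊥ ⊗ p1⊥) ⊗ p1⊥)))
  [Ax]  ⊢ p1, p1⊥
  [⊗]  ⊢ p0, p1, p0, p1, p1, ((p0⊥ ⊗ p1⊥) ⊗ ((p0⊥ ⊗ p1⊥) ⊗ p1⊥))
    [⊗]  ⊢ p0, p1, (p0⊥ ⊗ p1⊥)
      [Ax]  ⊢ p0, p0⊥
      [Ax]  ⊢ p1, p1⊥
    [⊗]  ⊢ p0, p1, p1, ((p0⊥ ⊗ p1⊥) ⊗ p1⊥)
      [⊗]  ⊢ p0, p1, (p0⊥ ⊗ p1⊥)
        [Ax]  ⊢ p0, p0⊥
        [Ax]  ⊢ p1, p1⊥
      [Ax]  ⊢ p1, p1⊥

Result: YES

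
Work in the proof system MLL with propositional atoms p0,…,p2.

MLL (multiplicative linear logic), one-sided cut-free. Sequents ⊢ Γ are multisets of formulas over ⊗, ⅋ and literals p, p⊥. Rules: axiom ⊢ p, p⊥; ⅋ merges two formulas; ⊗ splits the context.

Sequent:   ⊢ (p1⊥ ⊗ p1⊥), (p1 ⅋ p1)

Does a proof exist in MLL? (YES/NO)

Derivation (root first):
[⅋]  ⊢ (p1⊥ ⊗ p1⊥), (p1 ⅋ p1)
  [⊗]  ⊢ p1, p1, (p1⊥ ⊗ p1⊥)
    [Ax]  ⊢ p1, p1⊥
    [Ax]  ⊢ p1, p1⊥

Result: YES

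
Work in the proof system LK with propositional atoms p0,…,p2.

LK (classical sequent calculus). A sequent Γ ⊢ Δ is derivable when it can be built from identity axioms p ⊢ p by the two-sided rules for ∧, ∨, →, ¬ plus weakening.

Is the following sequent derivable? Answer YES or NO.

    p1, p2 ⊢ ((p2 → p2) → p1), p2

Proof tree:
[WR] p1, p2 ⊢ ((p2 → p2) → p1), p2
  [→R] p1, p2 ⊢ ((p2 → p2) → p1)
    [→L] p1, p2, (p2 → p2) ⊢ p1
      [Ax] p2 ⊢ p2
      [WL] p1, p2 ⊢ p1
        [Ax] p1 ⊢ p1

Result: YES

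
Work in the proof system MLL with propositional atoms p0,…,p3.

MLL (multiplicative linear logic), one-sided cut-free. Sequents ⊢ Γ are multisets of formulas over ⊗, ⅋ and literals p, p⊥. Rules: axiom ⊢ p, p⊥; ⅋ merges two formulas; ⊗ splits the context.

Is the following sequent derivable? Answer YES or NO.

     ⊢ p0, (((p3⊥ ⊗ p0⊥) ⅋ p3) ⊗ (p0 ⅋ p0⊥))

Proof tree:
[⊗]  ⊢ p0, (((p3⊥ ⊗ p0⊥) ⅋ p3) ⊗ (p0 ⅋ p0⊥))
  [⅋]  ⊢ p0, ((p3⊥ ⊗ p0⊥) ⅋ p3)
    [⊗]  ⊢ p3, p0, (p3⊥ ⊗ p0⊥)
      [Ax]  ⊢ p3, p3⊥
      [Ax]  ⊢ p0, p0⊥
  [⅋]  ⊢ (p0 ⅋ p0⊥)
    [Ax]  ⊢ p0, p0⊥

Result: YES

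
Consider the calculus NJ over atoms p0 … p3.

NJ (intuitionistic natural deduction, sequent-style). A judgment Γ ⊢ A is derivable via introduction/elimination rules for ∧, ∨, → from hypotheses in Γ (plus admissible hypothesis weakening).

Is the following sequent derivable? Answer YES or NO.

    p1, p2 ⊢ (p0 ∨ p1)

Proof tree:
[Wk] p1, p2 ⊢ (p0 ∨ p1)
  [∨I₂] p1 ⊢ (p0 ∨ p1)
    [Ax] p1 ⊢ p1

Result: YES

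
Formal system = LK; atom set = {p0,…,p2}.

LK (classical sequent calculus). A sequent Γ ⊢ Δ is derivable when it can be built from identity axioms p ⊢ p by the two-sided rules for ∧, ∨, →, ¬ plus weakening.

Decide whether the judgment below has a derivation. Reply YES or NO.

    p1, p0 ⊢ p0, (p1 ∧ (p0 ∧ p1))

Proof tree:
[∧R] p1, p0 ⊢ p0, (p1 ∧ (p0 ∧ p1))
  [WL] p0, p1 ⊢ p0, p1
    [WR] p0 ⊢ p0, p1
      [Ax] p0 ⊢ p0
  [∧R] p1, p0 ⊢ p0, (p0 ∧ p1)
    [Ax] p0 ⊢ p0
    [WL] p0, p1 ⊢ p0, p1
      [WR] p0 ⊢ p0, p1
        [Ax] p0 ⊢ p0

Result: YES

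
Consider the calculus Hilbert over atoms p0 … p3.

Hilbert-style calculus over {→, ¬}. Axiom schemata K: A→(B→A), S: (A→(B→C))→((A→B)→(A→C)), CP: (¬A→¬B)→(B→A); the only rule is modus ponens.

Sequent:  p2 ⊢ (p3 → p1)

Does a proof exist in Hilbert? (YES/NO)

Search for a countermodel by truth-table:
  v=0000: Γ:[p2=F] Δ:[(p3 → p1)=T] refutes=False
  v=0001: Γ:[p2=F] Δ:[(p3 → p1)=F] refutes=False
  v=0010: Γ:[p2=T] Δ:[(p3 → p1)=T] refutes=False
  v=0011: Γ:[p2=T] Δ:[(p3 → p1)=F] refutes=True  ← countermodel

Result: NO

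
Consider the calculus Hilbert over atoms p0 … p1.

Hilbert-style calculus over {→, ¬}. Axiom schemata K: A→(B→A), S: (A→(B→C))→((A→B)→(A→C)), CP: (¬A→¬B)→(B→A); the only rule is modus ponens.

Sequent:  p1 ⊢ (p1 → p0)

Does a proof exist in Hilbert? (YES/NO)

Enumerate valuations to refute Γ ⊢ Δ:
  v=00: Γ:[p1=F] Δ:[(p1 → p0)=T] refutes=False
  v=01: Γ:[p1=T] Δ:[(p1 → p0)=F] refutes=True  ← countermodel

Result: NO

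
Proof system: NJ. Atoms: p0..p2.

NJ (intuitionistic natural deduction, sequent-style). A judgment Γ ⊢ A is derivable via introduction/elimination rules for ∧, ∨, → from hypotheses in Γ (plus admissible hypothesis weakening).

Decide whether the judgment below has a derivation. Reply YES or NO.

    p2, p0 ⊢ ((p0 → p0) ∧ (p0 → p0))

Derivation (root first):
[∧I] p2, p0 ⊢ ((p0 → p0) ∧ (p0 → p0))
  [Wk] p2 ⊢ (p0 → p0)
    [→I]  ⊢ (p0 → p0)
      [Ax] p0 ⊢ p0
  [Wk] p2, p0 ⊢ (p0 → p0)
    [Wk] p2 ⊢ (p0 → p0)
      [→I]  ⊢ (p0 → p0)
        [Ax] p0 ⊢ p0

Result: YES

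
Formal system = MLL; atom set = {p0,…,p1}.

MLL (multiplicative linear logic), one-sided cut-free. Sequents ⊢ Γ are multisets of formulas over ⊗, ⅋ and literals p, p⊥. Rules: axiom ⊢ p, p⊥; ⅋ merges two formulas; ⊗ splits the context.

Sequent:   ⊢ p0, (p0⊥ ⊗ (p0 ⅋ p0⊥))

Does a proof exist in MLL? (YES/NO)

Proof tree:
[⊗]  ⊢ p0, (p0⊥ ⊗ (p0 ⅋ p0⊥))
  [Ax]  ⊢ p0, p0⊥
  [⅋]  ⊢ (p0 ⅋ p0⊥)
    [Ax]  ⊢ p0, p0⊥

Result: YES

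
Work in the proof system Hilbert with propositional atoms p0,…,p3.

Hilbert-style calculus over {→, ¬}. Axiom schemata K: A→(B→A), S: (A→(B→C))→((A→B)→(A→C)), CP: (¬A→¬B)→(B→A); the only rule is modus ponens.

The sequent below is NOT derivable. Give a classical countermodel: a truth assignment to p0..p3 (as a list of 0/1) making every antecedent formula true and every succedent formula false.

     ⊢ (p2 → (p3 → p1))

Enumerate valuations to refute Γ ⊢ Δ:
  v=0000: Γ:[] Δ:[(p2 → (p3 → p1))=T] refutes=False
  v=0001: Γ:[] Δ:[(p2 → (p3 → p1))=T] refutes=False
  v=0010: Γ:[] Δ:[(p2 → (p3 → p1))=T] refutes=False
  v=0011: Γ:[] Δ:[(p2 → (p3 → p1))=F] refutes=True  ← countermodel

Result: [0, 0, 1, 1]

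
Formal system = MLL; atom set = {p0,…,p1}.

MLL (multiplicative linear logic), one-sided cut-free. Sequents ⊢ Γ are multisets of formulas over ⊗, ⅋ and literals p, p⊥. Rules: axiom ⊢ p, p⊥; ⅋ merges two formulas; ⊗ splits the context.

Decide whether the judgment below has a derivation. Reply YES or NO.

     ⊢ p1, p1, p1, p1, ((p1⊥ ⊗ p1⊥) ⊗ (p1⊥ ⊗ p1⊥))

Proof tree:
[⊗]  ⊢ p1, p1, p1, p1, ((p1⊥ ⊗ p1⊥) ⊗ (p1⊥ ⊗ p1⊥))
  [⊗]  ⊢ p1, p1, (p1⊥ ⊗ p1⊥)
    [Ax]  ⊢ p1, p1⊥
    [Ax]  ⊢ p1, p1⊥
  [⊗]  ⊢ p1, p1, (p1⊥ ⊗ p1⊥)
    [Ax]  ⊢ p1, p1⊥
    [Ax]  ⊢ p1, p1⊥

Result: YES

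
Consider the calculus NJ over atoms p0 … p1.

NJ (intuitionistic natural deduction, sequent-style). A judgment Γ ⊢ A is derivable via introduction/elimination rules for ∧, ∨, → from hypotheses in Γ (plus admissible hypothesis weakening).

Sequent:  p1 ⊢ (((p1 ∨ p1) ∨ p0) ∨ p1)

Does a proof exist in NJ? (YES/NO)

Derivation (root first):
[∨I₁] p1 ⊢ (((p1 ∨ p1) ∨ p0) ∨ p1)
  [∨I₁] p1 ⊢ ((p1 ∨ p1) ∨ p0)
    [∨I₁] p1 ⊢ (p1 ∨ p1)
      [Ax] p1 ⊢ p1

Result: YES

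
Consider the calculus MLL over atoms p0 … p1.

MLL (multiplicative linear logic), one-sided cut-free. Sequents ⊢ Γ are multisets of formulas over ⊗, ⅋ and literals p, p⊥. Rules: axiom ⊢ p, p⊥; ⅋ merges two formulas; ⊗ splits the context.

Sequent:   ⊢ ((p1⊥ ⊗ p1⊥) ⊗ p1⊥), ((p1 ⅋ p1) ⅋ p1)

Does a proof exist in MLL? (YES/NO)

Proof tree:
[⅋]  ⊢ ((p1⊥ ⊗ p1⊥) ⊗ p1⊥), ((p1 ⅋ p1) ⅋ p1)
  [⅋]  ⊢ p1, ((p1⊥ ⊗ p1⊥) ⊗ p1⊥), (p1 ⅋ p1)
    [⊗]  ⊢ p1, p1, p1, ((p1⊥ ⊗ p1⊥) ⊗ p1⊥)
      [⊗]  ⊢ p1, p1, (p1⊥ ⊗ p1⊥)
        [Ax]  ⊢ p1, p1⊥
        [Ax]  ⊢ p1, p1⊥
      [Ax]  ⊢ p1, p1⊥

Result: YES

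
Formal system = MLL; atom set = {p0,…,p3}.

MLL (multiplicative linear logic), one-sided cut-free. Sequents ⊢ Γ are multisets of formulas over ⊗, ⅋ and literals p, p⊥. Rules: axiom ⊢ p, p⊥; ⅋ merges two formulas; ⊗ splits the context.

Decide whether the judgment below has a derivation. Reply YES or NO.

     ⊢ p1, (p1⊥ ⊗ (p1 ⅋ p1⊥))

Proof tree:
[⊗]  ⊢ p1, (p1⊥ ⊗ (p1 ⅋ p1⊥))
  [Ax]  ⊢ p1, p1⊥
  [⅋]  ⊢ (p1 ⅋ p1⊥)
    [Ax]  ⊢ p1, p1⊥

Result: YES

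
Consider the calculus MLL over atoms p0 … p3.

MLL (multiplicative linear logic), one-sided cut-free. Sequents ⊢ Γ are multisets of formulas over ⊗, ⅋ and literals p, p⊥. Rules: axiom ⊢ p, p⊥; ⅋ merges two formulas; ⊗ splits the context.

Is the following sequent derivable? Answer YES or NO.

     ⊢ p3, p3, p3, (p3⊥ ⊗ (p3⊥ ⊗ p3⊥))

Proof tree:
[⊗]  ⊢ p3, p3, p3, (p3⊥ ⊗ (p3⊥ ⊗ p3⊥))
  [Ax]  ⊢ p3, p3⊥
  [⊗]  ⊢ p3, p3, (p3⊥ ⊗ p3⊥)
    [Ax]  ⊢ p3, p3⊥
    [Ax]  ⊢ p3, p3⊥

Result: YES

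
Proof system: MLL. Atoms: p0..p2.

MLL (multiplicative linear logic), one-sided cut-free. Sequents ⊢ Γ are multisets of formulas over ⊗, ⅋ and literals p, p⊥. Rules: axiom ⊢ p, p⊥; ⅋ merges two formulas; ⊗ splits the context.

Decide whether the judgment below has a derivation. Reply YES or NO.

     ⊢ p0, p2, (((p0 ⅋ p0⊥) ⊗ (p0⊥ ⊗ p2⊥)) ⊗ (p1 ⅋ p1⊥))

Proof tree:
[⊗]  ⊢ p0, p2, (((p0 ⅋ p0⊥) ⊗ (p0⊥ ⊗ p2⊥)) ⊗ (p1 ⅋ p1⊥))
  [⊗]  ⊢ p0, p2, ((p0 ⅋ p0⊥) ⊗ (p0⊥ ⊗ p2⊥))
    [⅋]  ⊢ (p0 ⅋ p0⊥)
      [Ax]  ⊢ p0, p0⊥
    [⊗]  ⊢ p0, p2, (p0⊥ ⊗ p2⊥)
      [Ax]  ⊢ p0, p0⊥
      [Ax]  ⊢ p2, p2⊥
  [⅋]  ⊢ (p1 ⅋ p1⊥)
    [Ax]  ⊢ p1, p1⊥

Result: YES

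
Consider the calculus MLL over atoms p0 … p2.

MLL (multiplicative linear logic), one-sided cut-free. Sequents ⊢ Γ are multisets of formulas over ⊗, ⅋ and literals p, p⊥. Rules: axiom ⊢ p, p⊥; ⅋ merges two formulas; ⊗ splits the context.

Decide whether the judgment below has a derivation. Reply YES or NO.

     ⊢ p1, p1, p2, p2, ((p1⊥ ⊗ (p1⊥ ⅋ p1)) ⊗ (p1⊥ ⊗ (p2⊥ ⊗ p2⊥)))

Derivation (root first):
[⊗]  ⊢ p1, p1, p2, p2, ((p1⊥ ⊗ (p1⊥ ⅋ p1)) ⊗ (p1⊥ ⊗ (p2⊥ ⊗ p2⊥)))
  [⊗]  ⊢ p1, (p1⊥ ⊗ (p1⊥ ⅋ p1))
    [Ax]  ⊢ p1, p1⊥
    [⅋]  ⊢ (p1⊥ ⅋ p1)
      [Ax]  ⊢ p1, p1⊥
  [⊗]  ⊢ p1, p2, p2, (p1⊥ ⊗ (p2⊥ ⊗ p2⊥))
    [Ax]  ⊢ p1, p1⊥
    [⊗]  ⊢ p2, p2, (p2⊥ ⊗ p2⊥)
      [Ax]  ⊢ p2, p2⊥
      [Ax]  ⊢ p2, p2⊥

Result: YES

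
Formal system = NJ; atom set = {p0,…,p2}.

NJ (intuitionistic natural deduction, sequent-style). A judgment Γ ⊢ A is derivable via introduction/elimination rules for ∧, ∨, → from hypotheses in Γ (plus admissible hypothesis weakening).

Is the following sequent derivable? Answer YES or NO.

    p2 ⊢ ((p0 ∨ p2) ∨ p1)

Derivation trace:
[∨I₁] p2 ⊢ ((p0 ∨ p2) ∨ p1)
  [∨I₂] p2 ⊢ (p0 ∨ p2)
    [Ax] p2 ⊢ p2

Result: YES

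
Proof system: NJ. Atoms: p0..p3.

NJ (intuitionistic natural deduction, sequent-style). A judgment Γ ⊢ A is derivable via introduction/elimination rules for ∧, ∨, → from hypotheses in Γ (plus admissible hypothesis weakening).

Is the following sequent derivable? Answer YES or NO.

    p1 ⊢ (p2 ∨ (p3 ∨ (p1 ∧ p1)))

Derivation trace:
[∨I₂] p1 ⊢ (p2 ∨ (p3 ∨ (p1 ∧ p1)))
  [∨I₂] p1 ⊢ (p3 ∨ (p1 ∧ p1))
    [∧I] p1 ⊢ (p1 ∧ p1)
      [Ax] p1 ⊢ p1
      [Ax] p1 ⊢ p1

Result: YES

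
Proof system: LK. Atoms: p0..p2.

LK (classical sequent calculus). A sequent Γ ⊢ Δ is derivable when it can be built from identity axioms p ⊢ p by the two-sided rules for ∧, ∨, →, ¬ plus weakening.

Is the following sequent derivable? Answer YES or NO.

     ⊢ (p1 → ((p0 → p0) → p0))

Search for a countermodel by truth-table:
  v=000: Γ:[] Δ:[(p1 → ((p0 → p0) → p0))=T] refutes=False
  v=001: Γ:[] Δ:[(p1 → ((p0 → p0) → p0))=T] refutes=False
  v=010: Γ:[] Δ:[(p1 → ((p0 → p0) → p0))=F] refutes=True  ← countermodel

Result: NO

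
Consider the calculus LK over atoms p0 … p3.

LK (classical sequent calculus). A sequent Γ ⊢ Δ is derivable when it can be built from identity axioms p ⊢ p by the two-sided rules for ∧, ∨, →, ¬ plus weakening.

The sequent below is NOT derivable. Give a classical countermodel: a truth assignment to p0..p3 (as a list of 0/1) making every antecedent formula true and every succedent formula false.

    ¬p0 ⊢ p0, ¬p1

Enumerate valuations to refute Γ ⊢ Δ:
  v=0000: Γ:[¬p0=T] Δ:[p0=F, ¬p1=T] refutes=False
  v=0001: Γ:[¬p0=T] Δ:[p0=F, ¬p1=T] refutes=False
  v=0010: Γ:[¬p0=T] Δ:[p0=F, ¬p1=T] refutes=False
  v=0011: Γ:[¬p0=T] Δ:[p0=F, ¬p1=T] refutes=False
  v=0100: Γ:[¬p0=T] Δ:[p0=F, ¬p1=F] refutes=True  ← countermodel

Result: [0, 1, 0, 0]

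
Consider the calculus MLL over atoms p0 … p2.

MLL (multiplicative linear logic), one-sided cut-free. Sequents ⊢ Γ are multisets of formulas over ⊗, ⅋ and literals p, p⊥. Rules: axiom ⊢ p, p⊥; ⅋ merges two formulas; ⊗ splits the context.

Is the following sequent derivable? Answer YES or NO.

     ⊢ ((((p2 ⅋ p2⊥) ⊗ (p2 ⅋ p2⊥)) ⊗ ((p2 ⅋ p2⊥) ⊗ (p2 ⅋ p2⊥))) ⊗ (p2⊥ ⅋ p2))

Proof tree:
[⊗]  ⊢ ((((p2 ⅋ p2⊥) ⊗ (p2 ⅋ p2⊥)) ⊗ ((p2 ⅋ p2⊥) ⊗ (p2 ⅋ p2⊥))) ⊗ (p2⊥ ⅋ p2))
  [⊗]  ⊢ (((p2 ⅋ p2⊥) ⊗ (p2 ⅋ p2⊥)) ⊗ ((p2 ⅋ p2⊥) ⊗ (p2 ⅋ p2⊥)))
    [⊗]  ⊢ ((p2 ⅋ p2⊥) ⊗ (p2 ⅋ p2⊥))
      [⅋]  ⊢ (p2 ⅋ p2⊥)
        [Ax]  ⊢ p2, p2⊥
      [⅋]  ⊢ (p2 ⅋ p2⊥)
        [Ax]  ⊢ p2, p2⊥
    [⊗]  ⊢ ((p2 ⅋ p2⊥) ⊗ (p2 ⅋ p2⊥))
      [⅋]  ⊢ (p2 ⅋ p2⊥)
        [Ax]  ⊢ p2, p2⊥
      [⅋]  ⊢ (p2 ⅋ p2⊥)
        [Ax]  ⊢ p2, p2⊥
  [⅋]  ⊢ (p2⊥ ⅋ p2)
    [Ax]  ⊢ p2, p2⊥

Result: YES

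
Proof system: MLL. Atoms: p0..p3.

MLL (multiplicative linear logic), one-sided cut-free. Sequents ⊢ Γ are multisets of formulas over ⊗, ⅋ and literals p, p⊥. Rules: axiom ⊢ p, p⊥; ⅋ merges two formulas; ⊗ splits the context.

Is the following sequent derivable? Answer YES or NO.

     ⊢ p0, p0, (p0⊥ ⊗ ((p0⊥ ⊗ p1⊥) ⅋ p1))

Proof tree:
[⊗]  ⊢ p0, p0, (p0⊥ ⊗ ((p0⊥ ⊗ p1⊥) ⅋ p1))
  [Ax]  ⊢ p0, p0⊥
  [⅋]  ⊢ p0, ((p0⊥ ⊗ p1⊥) ⅋ p1)
    [⊗]  ⊢ p0, p1, (p0⊥ ⊗ p1⊥)
      [Ax]  ⊢ p0, p0⊥
      [Ax]  ⊢ p1, p1⊥

Result: YES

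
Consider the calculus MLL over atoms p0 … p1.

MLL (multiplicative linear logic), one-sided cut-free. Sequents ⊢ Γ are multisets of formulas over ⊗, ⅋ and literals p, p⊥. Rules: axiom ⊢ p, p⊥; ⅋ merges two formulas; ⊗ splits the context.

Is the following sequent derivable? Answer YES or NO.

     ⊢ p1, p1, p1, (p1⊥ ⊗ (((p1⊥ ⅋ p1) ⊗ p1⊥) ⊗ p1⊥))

Proof tree:
[⊗]  ⊢ p1, p1, p1, (p1⊥ ⊗ (((p1⊥ ⅋ p1) ⊗ p1⊥) ⊗ p1⊥))
  [Ax]  ⊢ p1, p1⊥
  [⊗]  ⊢ p1, p1, (((p1⊥ ⅋ p1) ⊗ p1⊥) ⊗ p1⊥)
    [⊗]  ⊢ p1, ((p1⊥ ⅋ p1) ⊗ p1⊥)
      [⅋]  ⊢ (p1⊥ ⅋ p1)
        [Ax]  ⊢ p1, p1⊥
      [Ax]  ⊢ p1, p1⊥
    [Ax]  ⊢ p1, p1⊥

Result: YES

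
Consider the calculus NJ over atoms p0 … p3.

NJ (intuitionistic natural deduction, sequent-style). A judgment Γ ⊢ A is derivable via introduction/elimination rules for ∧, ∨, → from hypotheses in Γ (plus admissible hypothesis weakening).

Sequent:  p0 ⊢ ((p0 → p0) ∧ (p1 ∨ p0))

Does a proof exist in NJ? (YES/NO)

Proof tree:
[∧I] p0 ⊢ ((p0 → p0) ∧ (p1 ∨ p0))
  [→I]  ⊢ (p0 → p0)
    [Ax] p0 ⊢ p0
  [∨I₂] p0 ⊢ (p1 ∨ p0)
    [Ax] p0 ⊢ p0

Result: YES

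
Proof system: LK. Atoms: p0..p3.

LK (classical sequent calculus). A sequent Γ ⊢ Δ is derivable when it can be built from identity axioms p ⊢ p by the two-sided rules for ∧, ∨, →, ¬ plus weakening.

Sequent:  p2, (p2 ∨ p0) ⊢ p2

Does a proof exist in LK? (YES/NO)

Derivation trace:
[∨L] p2, (p2 ∨ p0) ⊢ p2
  [Ax] p2 ⊢ p2
  [WL] p2, p0 ⊢ p2
    [Ax] p2 ⊢ p2

Result: YES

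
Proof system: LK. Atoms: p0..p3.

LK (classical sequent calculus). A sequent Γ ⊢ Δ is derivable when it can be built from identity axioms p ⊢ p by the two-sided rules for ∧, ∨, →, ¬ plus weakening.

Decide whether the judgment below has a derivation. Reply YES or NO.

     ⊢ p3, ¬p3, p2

Derivation (root first):
[WR]  ⊢ p3, ¬p3, p2
  [¬R]  ⊢ p3, ¬p3
    [Ax] p3 ⊢ p3

Result: YES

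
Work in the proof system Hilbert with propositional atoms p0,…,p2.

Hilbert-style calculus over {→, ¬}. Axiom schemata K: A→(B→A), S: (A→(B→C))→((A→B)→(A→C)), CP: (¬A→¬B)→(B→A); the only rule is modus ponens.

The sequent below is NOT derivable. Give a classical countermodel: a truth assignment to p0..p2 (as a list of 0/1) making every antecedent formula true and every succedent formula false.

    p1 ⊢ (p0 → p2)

Truth-table refutation:
  v=000: Γ:[p1=F] Δ:[(p0 → p2)=T] refutes=False
  v=001: Γ:[p1=F] Δ:[(p0 → p2)=T] refutes=False
  v=010: Γ:[p1=T] Δ:[(p0 → p2)=T] refutes=False
  v=011: Γ:[p1=T] Δ:[(p0 → p2)=T] refutes=False
  v=100: Γ:[p1=F] Δ:[(p0 → p2)=F] refutes=False
  v=101: Γ:[p1=F] Δ:[(p0 → p2)=T] refutes=False
  v=110: Γ:[p1=T] Δ:[(p0 → p2)=F] refutes=True  ← countermodel

Result: [1, 1, 0]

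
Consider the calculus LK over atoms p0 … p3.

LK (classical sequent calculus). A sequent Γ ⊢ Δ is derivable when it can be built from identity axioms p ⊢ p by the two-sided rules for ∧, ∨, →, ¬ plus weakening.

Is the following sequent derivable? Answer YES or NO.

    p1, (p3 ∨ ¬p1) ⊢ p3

Derivation trace:
[∨L] p1, (p3 ∨ ¬p1) ⊢ p3
  [Ax] p3 ⊢ p3
  [¬L] p1, ¬p1 ⊢ 
    [Ax] p1 ⊢ p1

Result: YES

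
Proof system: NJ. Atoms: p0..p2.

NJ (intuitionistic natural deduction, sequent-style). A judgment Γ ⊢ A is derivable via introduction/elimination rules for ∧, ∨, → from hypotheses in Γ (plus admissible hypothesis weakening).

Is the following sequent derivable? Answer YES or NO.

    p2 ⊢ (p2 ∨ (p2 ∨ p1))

Derivation trace:
[∨I₂] p2 ⊢ (p2 ∨ (p2 ∨ p1))
  [∨I₁] p2 ⊢ (p2 ∨ p1)
    [Ax] p2 ⊢ p2

Result: YES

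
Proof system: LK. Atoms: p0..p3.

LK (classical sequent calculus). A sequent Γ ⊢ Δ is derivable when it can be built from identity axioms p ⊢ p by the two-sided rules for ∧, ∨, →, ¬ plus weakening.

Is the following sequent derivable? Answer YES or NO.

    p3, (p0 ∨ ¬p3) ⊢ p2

Enumerate valuations to refute Γ ⊢ Δ:
  v=0000: Γ:[p3=F, (p0 ∨ ¬p3)=T] Δ:[p2=F] refutes=False
  v=0001: Γ:[p3=T, (p0 ∨ ¬p3)=F] Δ:[p2=F] refutes=False
  v=0010: Γ:[p3=F, (p0 ∨ ¬p3)=T] Δ:[p2=T] refutes=False
  v=0011: Γ:[p3=T, (p0 ∨ ¬p3)=F] Δ:[p2=T] refutes=False
  v=0100: Γ:[p3=F, (p0 ∨ ¬p3)=T] Δ:[p2=F] refutes=False
  v=0101: Γ:[p3=T, (p0 ∨ ¬p3)=F] Δ:[p2=F] refutes=False
  v=0110: Γ:[p3=F, (p0 ∨ ¬p3)=T] Δ:[p2=T] refutes=False
  v=0111: Γ:[p3=T, (p0 ∨ ¬p3)=F] Δ:[p2=T] refutes=False
  v=1000: Γ:[p3=F, (p0 ∨ ¬p3)=T] Δ:[p2=F] refutes=False
  v=1001: Γ:[p3=T, (p0 ∨ ¬p3)=T] Δ:[p2=F] refutes=True  ← countermodel

Result: NO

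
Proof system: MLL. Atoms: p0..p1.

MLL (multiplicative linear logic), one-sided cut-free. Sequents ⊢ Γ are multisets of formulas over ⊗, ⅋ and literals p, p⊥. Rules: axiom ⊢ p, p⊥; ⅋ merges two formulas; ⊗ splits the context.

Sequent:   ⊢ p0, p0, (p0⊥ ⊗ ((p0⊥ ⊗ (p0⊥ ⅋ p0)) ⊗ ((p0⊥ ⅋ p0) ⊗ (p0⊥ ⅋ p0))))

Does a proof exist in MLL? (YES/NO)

Derivation trace:
[⊗]  ⊢ p0, p0, (p0⊥ ⊗ ((p0⊥ ⊗ (p0⊥ ⅋ p0)) ⊗ ((p0⊥ ⅋ p0) ⊗ (p0⊥ ⅋ p0))))
  [Ax]  ⊢ p0, p0⊥
  [⊗]  ⊢ p0, ((p0⊥ ⊗ (p0⊥ ⅋ p0)) ⊗ ((p0⊥ ⅋ p0) ⊗ (p0⊥ ⅋ p0)))
    [⊗]  ⊢ p0, (p0⊥ ⊗ (p0⊥ ⅋ p0))
      [Ax]  ⊢ p0, p0⊥
      [⅋]  ⊢ (p0⊥ ⅋ p0)
        [Ax]  ⊢ p0, p0⊥
    [⊗]  ⊢ ((p0⊥ ⅋ p0) ⊗ (p0⊥ ⅋ p0))
      [⅋]  ⊢ (p0⊥ ⅋ p0)
        [Ax]  ⊢ p0, p0⊥
      [⅋]  ⊢ (p0⊥ ⅋ p0)
        [Ax]  ⊢ p0, p0⊥

Result: YES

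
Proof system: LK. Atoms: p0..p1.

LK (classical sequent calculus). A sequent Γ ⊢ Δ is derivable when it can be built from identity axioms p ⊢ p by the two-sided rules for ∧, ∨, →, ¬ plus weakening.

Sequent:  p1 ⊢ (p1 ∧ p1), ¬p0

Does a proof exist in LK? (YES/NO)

Derivation (root first):
[¬R] p1 ⊢ (p1 ∧ p1), ¬p0
  [∧R] p1, p0 ⊢ (p1 ∧ p1)
    [Ax] p1 ⊢ p1
    [WL] p1, p0 ⊢ p1
      [Ax] p1 ⊢ p1

Result: YES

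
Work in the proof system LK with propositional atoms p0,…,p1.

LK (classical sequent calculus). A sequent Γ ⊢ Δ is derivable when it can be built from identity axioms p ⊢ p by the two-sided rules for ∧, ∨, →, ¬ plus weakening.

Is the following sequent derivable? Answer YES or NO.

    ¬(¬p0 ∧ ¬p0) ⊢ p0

Proof tree:
[¬L] ¬(¬p0 ∧ ¬p0) ⊢ p0
  [∧R]  ⊢ p0, (¬p0 ∧ ¬p0)
    [¬R]  ⊢ p0, ¬p0
      [Ax] p0 ⊢ p0
    [¬R]  ⊢ p0, ¬p0
      [Ax] p0 ⊢ p0

Result: YES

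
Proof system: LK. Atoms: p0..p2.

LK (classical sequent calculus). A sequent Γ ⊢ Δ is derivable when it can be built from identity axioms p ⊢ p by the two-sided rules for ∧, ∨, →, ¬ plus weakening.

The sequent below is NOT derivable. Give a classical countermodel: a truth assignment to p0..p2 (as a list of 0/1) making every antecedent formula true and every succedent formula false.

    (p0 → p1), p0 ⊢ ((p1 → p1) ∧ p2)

Search for a countermodel by truth-table:
  v=000: Γ:[(p0 → p1)=T, p0=F] Δ:[((p1 → p1) ∧ p2)=F] refutes=False
  v=001: Γ:[(p0 → p1)=T, p0=F] Δ:[((p1 → p1) ∧ p2)=T] refutes=False
  v=010: Γ:[(p0 → p1)=T, p0=F] Δ:[((p1 → p1) ∧ p2)=F] refutes=False
  v=011: Γ:[(p0 → p1)=T, p0=F] Δ:[((p1 → p1) ∧ p2)=T] refutes=False
  v=100: Γ:[(p0 → p1)=F, p0=T] Δ:[((p1 → p1) ∧ p2)=F] refutes=False
  v=101: Γ:[(p0 → p1)=F, p0=T] Δ:[((p1 → p1) ∧ p2)=T] refutes=False
  v=110: Γ:[(p0 → p1)=T, p0=T] Δ:[((p1 → p1) ∧ p2)=F] refutes=True  ← countermodel

Result: [1, 1, 0]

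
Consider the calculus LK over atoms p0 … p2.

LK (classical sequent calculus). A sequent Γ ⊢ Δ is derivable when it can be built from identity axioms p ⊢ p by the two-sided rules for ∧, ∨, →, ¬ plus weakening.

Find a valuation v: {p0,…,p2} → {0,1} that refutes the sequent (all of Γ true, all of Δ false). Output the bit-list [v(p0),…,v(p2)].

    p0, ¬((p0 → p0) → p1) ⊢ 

Enumerate valuations to refute Γ ⊢ Δ:
  v=000: Γ:[p0=F, ¬((p0 → p0) → p1)=T] Δ:[] refutes=False
  v=001: Γ:[p0=F, ¬((p0 → p0) → p1)=T] Δ:[] refutes=False
  v=010: Γ:[p0=F, ¬((p0 → p0) → p1)=F] Δ:[] refutes=False
  v=011: Γ:[p0=F, ¬((p0 → p0) → p1)=F] Δ:[] refutes=False
  v=100: Γ:[p0=T, ¬((p0 → p0) → p1)=T] Δ:[] refutes=True  ← countermodel

Result: [1, 0, 0]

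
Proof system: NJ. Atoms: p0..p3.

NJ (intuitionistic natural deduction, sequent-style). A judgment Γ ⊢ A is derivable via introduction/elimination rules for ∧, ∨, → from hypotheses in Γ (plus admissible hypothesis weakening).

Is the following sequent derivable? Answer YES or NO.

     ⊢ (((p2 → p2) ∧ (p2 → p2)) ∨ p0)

Derivation trace:
[∨I₁]  ⊢ (((p2 → p2) ∧ (p2 → p2)) ∨ p0)
  [∧I]  ⊢ ((p2 → p2) ∧ (p2 → p2))
    [→I]  ⊢ (p2 → p2)
      [Ax] p2 ⊢ p2
    [→I]  ⊢ (p2 → p2)
      [Ax] p2 ⊢ p2

Result: YES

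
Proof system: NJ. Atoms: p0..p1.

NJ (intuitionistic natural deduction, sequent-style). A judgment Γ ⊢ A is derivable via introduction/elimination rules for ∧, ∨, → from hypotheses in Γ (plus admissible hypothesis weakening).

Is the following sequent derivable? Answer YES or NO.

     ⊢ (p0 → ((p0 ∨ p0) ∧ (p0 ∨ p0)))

Proof tree:
[→I]  ⊢ (p0 → ((p0 ∨ p0) ∧ (p0 ∨ p0)))
  [∧I] p0 ⊢ ((p0 ∨ p0) ∧ (p0 ∨ p0))
    [Wk] p0, p0 ⊢ (p0 ∨ p0)
      [∨I₁] p0 ⊢ (p0 ∨ p0)
        [Ax] p0 ⊢ p0
    [Wk] p0, p0 ⊢ (p0 ∨ p0)
      [∨I₁] p0 ⊢ (p0 ∨ p0)
        [Ax] p0 ⊢ p0

Result: YES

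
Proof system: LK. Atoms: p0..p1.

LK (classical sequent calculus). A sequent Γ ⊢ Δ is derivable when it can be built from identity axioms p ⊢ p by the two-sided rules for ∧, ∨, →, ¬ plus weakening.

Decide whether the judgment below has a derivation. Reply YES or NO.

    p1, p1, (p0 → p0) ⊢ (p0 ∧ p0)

Search for a countermodel by truth-table:
  v=00: Γ:[p1=F, p1=F, (p0 → p0)=T] Δ:[(p0 ∧ p0)=F] refutes=False
  v=01: Γ:[p1=T, p1=T, (p0 → p0)=T] Δ:[(p0 ∧ p0)=F] refutes=True  ← countermodel

Result: NO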